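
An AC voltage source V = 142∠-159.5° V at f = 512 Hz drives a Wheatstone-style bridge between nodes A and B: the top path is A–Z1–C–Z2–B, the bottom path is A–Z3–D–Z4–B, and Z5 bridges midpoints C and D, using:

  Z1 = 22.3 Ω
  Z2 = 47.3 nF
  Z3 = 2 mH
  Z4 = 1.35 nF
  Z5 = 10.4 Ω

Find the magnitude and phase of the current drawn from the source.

Step 1 — Angular frequency: ω = 2π·f = 2π·512 = 3217 rad/s.
Step 2 — Component impedances:
  Z1: Z = R = 22.3 Ω
  Z2: Z = 1/(jωC) = -j/(ω·C) = 0 - j6572 Ω
  Z3: Z = jωL = j·3217·0.002 = 0 + j6.434 Ω
  Z4: Z = 1/(jωC) = -j/(ω·C) = 0 - j2.303e+05 Ω
  Z5: Z = R = 10.4 Ω
Step 3 — Bridge requires nodal analysis (the Z5 bridge couples midpoints C and D, so the two paths cannot be reduced to a simple series/parallel combination). Setting node B to ground and injecting 1 A at node A, the 3-node admittance system at A, C, D solves to V_A = Z_AB = 7.286 - j6387 Ω = 6387∠-89.9° Ω.
Step 4 — Source phasor: V = 142∠-159.5° V = -133 - j49.73 V.
Step 5 — Ohm's law: I = V / Z_total = (-133 - j49.73) / (7.286 - j6387) = 0.007763 - j0.02084 A.
Step 6 — Convert to polar: |I| = 0.02223 A, ∠I = -69.6°.

I = 0.02223∠-69.6° A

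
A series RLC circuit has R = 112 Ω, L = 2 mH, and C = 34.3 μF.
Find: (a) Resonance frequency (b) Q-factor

Step 1 — Resonance condition Im(Z)=0 gives ω₀ = 1/√(LC).
Step 2 — ω₀ = 1/√(0.002·3.43e-05) = 3818 rad/s.
Step 3 — f₀ = ω₀/(2π) = 607.7 Hz.
Step 4 — Series Q: Q = ω₀L/R = 3818·0.002/112 = 0.06818.

(a) f₀ = 607.7 Hz  (b) Q = 0.06818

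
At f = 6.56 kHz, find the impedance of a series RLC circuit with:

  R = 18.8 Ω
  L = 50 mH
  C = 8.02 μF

Step 1 — Angular frequency: ω = 2π·f = 2π·6560 = 4.122e+04 rad/s.
Step 2 — Component impedances:
  R: Z = R = 18.8 Ω
  L: Z = jωL = j·4.122e+04·0.05 = 0 + j2061 Ω
  C: Z = 1/(jωC) = -j/(ω·C) = 0 - j3.025 Ω
Step 3 — Series combination: Z_total = R + L + C = 18.8 + j2058 Ω = 2058∠89.5° Ω.

Z = 18.8 + j2058 Ω = 2058∠89.5° Ω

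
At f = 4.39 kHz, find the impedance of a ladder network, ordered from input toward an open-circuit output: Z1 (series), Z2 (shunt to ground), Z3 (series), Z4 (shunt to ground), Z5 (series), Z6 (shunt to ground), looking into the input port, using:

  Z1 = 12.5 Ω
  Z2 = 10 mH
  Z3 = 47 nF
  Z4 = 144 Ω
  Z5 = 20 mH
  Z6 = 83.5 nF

Step 1 — Angular frequency: ω = 2π·f = 2π·4390 = 2.758e+04 rad/s.
Step 2 — Component impedances:
  Z1: Z = R = 12.5 Ω
  Z2: Z = jωL = j·2.758e+04·0.01 = 0 + j275.8 Ω
  Z3: Z = 1/(jωC) = -j/(ω·C) = 0 - j771.4 Ω
  Z4: Z = R = 144 Ω
  Z5: Z = jωL = j·2.758e+04·0.02 = 0 + j551.7 Ω
  Z6: Z = 1/(jωC) = -j/(ω·C) = 0 - j434.2 Ω
Step 3 — Ladder network (open output): work backward from the far end, alternating series and parallel combinations. Z_in = 36.3 + j451.6 Ω = 453.1∠85.4° Ω.

Z = 36.3 + j451.6 Ω = 453.1∠85.4° Ω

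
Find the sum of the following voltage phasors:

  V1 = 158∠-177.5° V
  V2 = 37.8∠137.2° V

Step 1 — Convert each phasor to rectangular form:
  V1 = 158·(cos(-177.5°) + j·sin(-177.5°)) = -157.8 - j6.892 V
  V2 = 37.8·(cos(137.2°) + j·sin(137.2°)) = -27.73 + j25.68 V
Step 2 — Sum components: V_total = -185.6 + j18.79 V.
Step 3 — Convert to polar: |V_total| = 186.5 V, ∠V_total = 174.2°.

V_total = 186.5∠174.2° V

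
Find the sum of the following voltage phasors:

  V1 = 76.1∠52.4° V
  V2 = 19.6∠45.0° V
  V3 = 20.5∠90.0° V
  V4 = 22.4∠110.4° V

Step 1 — Convert each phasor to rectangular form:
  V1 = 76.1·(cos(52.4°) + j·sin(52.4°)) = 46.43 + j60.29 V
  V2 = 19.6·(cos(45.0°) + j·sin(45.0°)) = 13.86 + j13.86 V
  V3 = 20.5·(cos(90.0°) + j·sin(90.0°)) = 0 + j20.5 V
  V4 = 22.4·(cos(110.4°) + j·sin(110.4°)) = -7.808 + j21 V
Step 2 — Sum components: V_total = 52.48 + j115.6 V.
Step 3 — Convert to polar: |V_total| = 127 V, ∠V_total = 65.6°.

V_total = 127∠65.6° V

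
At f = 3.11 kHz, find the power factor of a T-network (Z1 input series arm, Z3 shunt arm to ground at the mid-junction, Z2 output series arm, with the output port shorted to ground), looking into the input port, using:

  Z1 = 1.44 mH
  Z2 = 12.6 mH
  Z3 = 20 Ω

Step 1 — Angular frequency: ω = 2π·f = 2π·3110 = 1.954e+04 rad/s.
Step 2 — Component impedances:
  Z1: Z = jωL = j·1.954e+04·0.00144 = 0 + j28.14 Ω
  Z2: Z = jωL = j·1.954e+04·0.0126 = 0 + j246.2 Ω
  Z3: Z = R = 20 Ω
Step 3 — With the output port shorted to ground, the output series arm Z2 runs from the junction to ground; the shunt arm Z3 also runs from the junction to ground. They appear in parallel: Z3 || Z2 = 19.87 + j1.614 Ω.
Step 4 — Series with input arm Z1: Z_in = Z1 + (Z3 || Z2) = 19.87 + j29.75 Ω = 35.78∠56.3° Ω.
Step 5 — Power factor: PF = cos(φ) = Re(Z)/|Z| = 19.869/35.777 = 0.5554.
Step 6 — Type: Im(Z) = 29.75 ⇒ lagging (phase φ = 56.3°).

PF = 0.5554 (lagging, φ = 56.3°)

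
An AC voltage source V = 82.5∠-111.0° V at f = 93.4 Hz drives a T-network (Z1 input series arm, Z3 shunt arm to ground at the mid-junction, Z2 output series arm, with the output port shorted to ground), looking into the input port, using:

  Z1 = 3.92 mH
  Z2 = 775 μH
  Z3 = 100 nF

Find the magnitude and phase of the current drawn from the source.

Step 1 — Angular frequency: ω = 2π·f = 2π·93.4 = 586.8 rad/s.
Step 2 — Component impedances:
  Z1: Z = jωL = j·586.8·0.00392 = 0 + j2.3 Ω
  Z2: Z = jωL = j·586.8·0.000775 = 0 + j0.4548 Ω
  Z3: Z = 1/(jωC) = -j/(ω·C) = 0 - j1.704e+04 Ω
Step 3 — With the output port shorted to ground, the output series arm Z2 runs from the junction to ground; the shunt arm Z3 also runs from the junction to ground. They appear in parallel: Z3 || Z2 = 0 + j0.4548 Ω.
Step 4 — Series with input arm Z1: Z_in = Z1 + (Z3 || Z2) = 0 + j2.755 Ω = 2.755∠90.0° Ω.
Step 5 — Source phasor: V = 82.5∠-111.0° V = -29.57 - j77.02 V.
Step 6 — Ohm's law: I = V / Z_total = (-29.57 - j77.02) / (0 + j2.755) = -27.95 + j10.73 A.
Step 7 — Convert to polar: |I| = 29.94 A, ∠I = 159.0°.

I = 29.94∠159.0° A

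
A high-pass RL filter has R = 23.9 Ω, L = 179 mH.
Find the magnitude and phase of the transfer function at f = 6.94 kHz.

Step 1 — Angular frequency: ω = 2π·6940 = 4.361e+04 rad/s.
Step 2 — Transfer function: H(jω) = jωL/(R + jωL).
Step 3 — Numerator jωL = j·7805; denominator R + jωL = 23.9 + j7805.
Step 4 — H = 1 + j0.003062.
Step 5 — Magnitude: |H| = 1 (-0.0 dB); phase: φ = 0.2°.

|H| = 1 (-0.0 dB), φ = 0.2°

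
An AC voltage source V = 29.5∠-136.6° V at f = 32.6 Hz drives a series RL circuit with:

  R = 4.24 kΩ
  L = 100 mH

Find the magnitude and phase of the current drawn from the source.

Step 1 — Angular frequency: ω = 2π·f = 2π·32.6 = 204.8 rad/s.
Step 2 — Component impedances:
  R: Z = R = 4240 Ω
  L: Z = jωL = j·204.8·0.1 = 0 + j20.48 Ω
Step 3 — Series combination: Z_total = R + L = 4240 + j20.48 Ω = 4240∠0.3° Ω.
Step 4 — Source phasor: V = 29.5∠-136.6° V = -21.43 - j20.27 V.
Step 5 — Ohm's law: I = V / Z_total = (-21.43 - j20.27) / (4240 + j20.48) = -0.005078 - j0.004756 A.
Step 6 — Convert to polar: |I| = 0.006957 A, ∠I = -136.9°.

I = 0.006957∠-136.9° A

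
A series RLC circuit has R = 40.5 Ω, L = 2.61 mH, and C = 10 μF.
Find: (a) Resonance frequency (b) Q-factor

Step 1 — Resonance condition Im(Z)=0 gives ω₀ = 1/√(LC).
Step 2 — ω₀ = 1/√(0.00261·1e-05) = 6190 rad/s.
Step 3 — f₀ = ω₀/(2π) = 985.1 Hz.
Step 4 — Series Q: Q = ω₀L/R = 6190·0.00261/40.5 = 0.3989.

(a) f₀ = 985.1 Hz  (b) Q = 0.3989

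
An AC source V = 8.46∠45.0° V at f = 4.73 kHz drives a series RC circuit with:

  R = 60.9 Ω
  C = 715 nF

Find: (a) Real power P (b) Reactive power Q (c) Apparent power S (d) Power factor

Step 1 — Angular frequency: ω = 2π·f = 2π·4730 = 2.972e+04 rad/s.
Step 2 — Component impedances:
  R: Z = R = 60.9 Ω
  C: Z = 1/(jωC) = -j/(ω·C) = 0 - j47.06 Ω
Step 3 — Series combination: Z_total = R + C = 60.9 - j47.06 Ω = 76.96∠-37.7° Ω.
Step 4 — Source phasor: V = 8.46∠45.0° V = 5.982 + j5.982 V.
Step 5 — Current: I = V / Z = 0.01398 + j0.109 A = 0.1099∠82.7° A.
Step 6 — Complex power: S = V·I* = 0.7358 - j0.5686 VA.
Step 7 — Real power: P = Re(S) = 0.7358 W.
Step 8 — Reactive power: Q = Im(S) = -0.5686 VAR.
Step 9 — Apparent power: |S| = 0.9299 VA.
Step 10 — Power factor: PF = P/|S| = 0.7913 (leading).

(a) P = 0.7358 W  (b) Q = -0.5686 VAR  (c) S = 0.9299 VA  (d) PF = 0.7913 (leading)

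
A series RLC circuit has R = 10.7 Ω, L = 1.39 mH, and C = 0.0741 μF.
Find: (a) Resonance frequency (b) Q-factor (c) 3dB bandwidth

Step 1 — Resonance condition Im(Z)=0 gives ω₀ = 1/√(LC).
Step 2 — ω₀ = 1/√(0.00139·7.41e-08) = 9.853e+04 rad/s.
Step 3 — f₀ = ω₀/(2π) = 1.568e+04 Hz.
Step 4 — Series Q: Q = ω₀L/R = 9.853e+04·0.00139/10.7 = 12.8.
Step 5 — 3dB bandwidth: Δω = ω₀/Q = 7698 rad/s; BW = Δω/(2π) = 1225 Hz.

(a) f₀ = 1.568e+04 Hz  (b) Q = 12.8  (c) BW = 1225 Hz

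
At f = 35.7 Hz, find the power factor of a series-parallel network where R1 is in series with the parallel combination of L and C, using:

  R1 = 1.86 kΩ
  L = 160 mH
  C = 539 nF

Step 1 — Angular frequency: ω = 2π·f = 2π·35.7 = 224.3 rad/s.
Step 2 — Component impedances:
  R1: Z = R = 1860 Ω
  L: Z = jωL = j·224.3·0.16 = 0 + j35.89 Ω
  C: Z = 1/(jωC) = -j/(ω·C) = 0 - j8271 Ω
Step 3 — Parallel branch: L || C = 1/(1/L + 1/C) = 0 + j36.05 Ω.
Step 4 — Series with R1: Z_total = R1 + (L || C) = 1860 + j36.05 Ω = 1860∠1.1° Ω.
Step 5 — Power factor: PF = cos(φ) = Re(Z)/|Z| = 1860/1860.3 = 0.9998.
Step 6 — Type: Im(Z) = 36.05 ⇒ lagging (phase φ = 1.1°).

PF = 0.9998 (lagging, φ = 1.1°)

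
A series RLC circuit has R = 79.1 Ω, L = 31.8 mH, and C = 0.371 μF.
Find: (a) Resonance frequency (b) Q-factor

Step 1 — Resonance condition Im(Z)=0 gives ω₀ = 1/√(LC).
Step 2 — ω₀ = 1/√(0.0318·3.71e-07) = 9207 rad/s.
Step 3 — f₀ = ω₀/(2π) = 1465 Hz.
Step 4 — Series Q: Q = ω₀L/R = 9207·0.0318/79.1 = 3.701.

(a) f₀ = 1465 Hz  (b) Q = 3.701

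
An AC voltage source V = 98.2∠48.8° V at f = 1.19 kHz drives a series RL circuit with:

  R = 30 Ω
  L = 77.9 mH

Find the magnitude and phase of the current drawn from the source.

Step 1 — Angular frequency: ω = 2π·f = 2π·1190 = 7477 rad/s.
Step 2 — Component impedances:
  R: Z = R = 30 Ω
  L: Z = jωL = j·7477·0.0779 = 0 + j582.5 Ω
Step 3 — Series combination: Z_total = R + L = 30 + j582.5 Ω = 583.2∠87.1° Ω.
Step 4 — Source phasor: V = 98.2∠48.8° V = 64.68 + j73.89 V.
Step 5 — Ohm's law: I = V / Z_total = (64.68 + j73.89) / (30 + j582.5) = 0.1322 - j0.1042 A.
Step 6 — Convert to polar: |I| = 0.1684 A, ∠I = -38.3°.

I = 0.1684∠-38.3° A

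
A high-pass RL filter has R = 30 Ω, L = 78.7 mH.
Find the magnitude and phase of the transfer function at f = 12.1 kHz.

Step 1 — Angular frequency: ω = 2π·1.21e+04 = 7.603e+04 rad/s.
Step 2 — Transfer function: H(jω) = jωL/(R + jωL).
Step 3 — Numerator jωL = j·5983; denominator R + jωL = 30 + j5983.
Step 4 — H = 1 + j0.005014.
Step 5 — Magnitude: |H| = 1 (-0.0 dB); phase: φ = 0.3°.

|H| = 1 (-0.0 dB), φ = 0.3°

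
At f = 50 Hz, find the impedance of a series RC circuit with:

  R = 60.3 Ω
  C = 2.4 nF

Step 1 — Angular frequency: ω = 2π·f = 2π·50 = 314.2 rad/s.
Step 2 — Component impedances:
  R: Z = R = 60.3 Ω
  C: Z = 1/(jωC) = -j/(ω·C) = 0 - j1.326e+06 Ω
Step 3 — Series combination: Z_total = R + C = 60.3 - j1.326e+06 Ω = 1.326e+06∠-90.0° Ω.

Z = 60.3 - j1.326e+06 Ω = 1.326e+06∠-90.0° Ω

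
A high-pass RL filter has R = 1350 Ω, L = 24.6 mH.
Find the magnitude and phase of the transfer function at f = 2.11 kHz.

Step 1 — Angular frequency: ω = 2π·2110 = 1.326e+04 rad/s.
Step 2 — Transfer function: H(jω) = jωL/(R + jωL).
Step 3 — Numerator jωL = j·326.1; denominator R + jωL = 1350 + j326.1.
Step 4 — H = 0.05514 + j0.2283.
Step 5 — Magnitude: |H| = 0.2348 (-12.6 dB); phase: φ = 76.4°.

|H| = 0.2348 (-12.6 dB), φ = 76.4°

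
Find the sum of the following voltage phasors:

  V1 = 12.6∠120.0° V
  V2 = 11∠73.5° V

Step 1 — Convert each phasor to rectangular form:
  V1 = 12.6·(cos(120.0°) + j·sin(120.0°)) = -6.3 + j10.91 V
  V2 = 11·(cos(73.5°) + j·sin(73.5°)) = 3.124 + j10.55 V
Step 2 — Sum components: V_total = -3.176 + j21.46 V.
Step 3 — Convert to polar: |V_total| = 21.69 V, ∠V_total = 98.4°.

V_total = 21.69∠98.4° V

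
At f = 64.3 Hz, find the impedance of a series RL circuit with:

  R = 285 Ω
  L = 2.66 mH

Step 1 — Angular frequency: ω = 2π·f = 2π·64.3 = 404 rad/s.
Step 2 — Component impedances:
  R: Z = R = 285 Ω
  L: Z = jωL = j·404·0.00266 = 0 + j1.075 Ω
Step 3 — Series combination: Z_total = R + L = 285 + j1.075 Ω = 285∠0.2° Ω.

Z = 285 + j1.075 Ω = 285∠0.2° Ω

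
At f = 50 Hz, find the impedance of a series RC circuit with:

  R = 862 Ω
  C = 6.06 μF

Step 1 — Angular frequency: ω = 2π·f = 2π·50 = 314.2 rad/s.
Step 2 — Component impedances:
  R: Z = R = 862 Ω
  C: Z = 1/(jωC) = -j/(ω·C) = 0 - j525.3 Ω
Step 3 — Series combination: Z_total = R + C = 862 - j525.3 Ω = 1009∠-31.4° Ω.

Z = 862 - j525.3 Ω = 1009∠-31.4° Ω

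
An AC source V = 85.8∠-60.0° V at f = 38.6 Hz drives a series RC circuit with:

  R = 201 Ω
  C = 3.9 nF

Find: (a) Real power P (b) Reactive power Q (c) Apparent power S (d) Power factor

Step 1 — Angular frequency: ω = 2π·f = 2π·38.6 = 242.5 rad/s.
Step 2 — Component impedances:
  R: Z = R = 201 Ω
  C: Z = 1/(jωC) = -j/(ω·C) = 0 - j1.057e+06 Ω
Step 3 — Series combination: Z_total = R + C = 201 - j1.057e+06 Ω = 1.057e+06∠-90.0° Ω.
Step 4 — Source phasor: V = 85.8∠-60.0° V = 42.9 - j74.3 V.
Step 5 — Current: I = V / Z = 7.029e-05 + j4.056e-05 A = 8.116e-05∠30.0° A.
Step 6 — Complex power: S = V·I* = 1.324e-06 - j0.006963 VA.
Step 7 — Real power: P = Re(S) = 1.324e-06 W.
Step 8 — Reactive power: Q = Im(S) = -0.006963 VAR.
Step 9 — Apparent power: |S| = 0.006963 VA.
Step 10 — Power factor: PF = P/|S| = 0.0001901 (leading).

(a) P = 1.324e-06 W  (b) Q = -0.006963 VAR  (c) S = 0.006963 VA  (d) PF = 0.0001901 (leading)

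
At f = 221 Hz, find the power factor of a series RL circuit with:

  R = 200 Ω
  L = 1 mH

Step 1 — Angular frequency: ω = 2π·f = 2π·221 = 1389 rad/s.
Step 2 — Component impedances:
  R: Z = R = 200 Ω
  L: Z = jωL = j·1389·0.001 = 0 + j1.389 Ω
Step 3 — Series combination: Z_total = R + L = 200 + j1.389 Ω = 200∠0.4° Ω.
Step 4 — Power factor: PF = cos(φ) = Re(Z)/|Z| = 200/200 = 1.
Step 5 — Type: Im(Z) = 1.389 ⇒ lagging (phase φ = 0.4°).

PF = 1 (lagging, φ = 0.4°)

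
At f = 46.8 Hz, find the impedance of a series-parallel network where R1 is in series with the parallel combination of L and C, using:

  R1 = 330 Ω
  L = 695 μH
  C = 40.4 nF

Step 1 — Angular frequency: ω = 2π·f = 2π·46.8 = 294.1 rad/s.
Step 2 — Component impedances:
  R1: Z = R = 330 Ω
  L: Z = jωL = j·294.1·0.000695 = 0 + j0.2044 Ω
  C: Z = 1/(jωC) = -j/(ω·C) = 0 - j8.418e+04 Ω
Step 3 — Parallel branch: L || C = 1/(1/L + 1/C) = 0 + j0.2044 Ω.
Step 4 — Series with R1: Z_total = R1 + (L || C) = 330 + j0.2044 Ω = 330∠0.0° Ω.

Z = 330 + j0.2044 Ω = 330∠0.0° Ω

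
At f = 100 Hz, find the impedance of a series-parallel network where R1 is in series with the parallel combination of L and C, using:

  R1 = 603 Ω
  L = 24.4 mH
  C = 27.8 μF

Step 1 — Angular frequency: ω = 2π·f = 2π·100 = 628.3 rad/s.
Step 2 — Component impedances:
  R1: Z = R = 603 Ω
  L: Z = jωL = j·628.3·0.0244 = 0 + j15.33 Ω
  C: Z = 1/(jωC) = -j/(ω·C) = 0 - j57.25 Ω
Step 3 — Parallel branch: L || C = 1/(1/L + 1/C) = 0 + j20.94 Ω.
Step 4 — Series with R1: Z_total = R1 + (L || C) = 603 + j20.94 Ω = 603.4∠2.0° Ω.

Z = 603 + j20.94 Ω = 603.4∠2.0° Ω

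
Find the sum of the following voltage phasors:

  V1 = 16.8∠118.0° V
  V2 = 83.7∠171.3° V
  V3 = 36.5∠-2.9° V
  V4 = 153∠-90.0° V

Step 1 — Convert each phasor to rectangular form:
  V1 = 16.8·(cos(118.0°) + j·sin(118.0°)) = -7.887 + j14.83 V
  V2 = 83.7·(cos(171.3°) + j·sin(171.3°)) = -82.74 + j12.66 V
  V3 = 36.5·(cos(-2.9°) + j·sin(-2.9°)) = 36.45 - j1.847 V
  V4 = 153·(cos(-90.0°) + j·sin(-90.0°)) = 0 - j153 V
Step 2 — Sum components: V_total = -54.17 - j127.4 V.
Step 3 — Convert to polar: |V_total| = 138.4 V, ∠V_total = -113.0°.

V_total = 138.4∠-113.0° V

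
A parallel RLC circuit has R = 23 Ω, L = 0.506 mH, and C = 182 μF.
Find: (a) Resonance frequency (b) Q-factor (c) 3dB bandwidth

Step 1 — Resonance: ω₀ = 1/√(LC) = 1/√(0.000506·0.000182) = 3295 rad/s.
Step 2 — f₀ = ω₀/(2π) = 524.5 Hz.
Step 3 — Parallel Q: Q = R/(ω₀L) = 23/(3295·0.000506) = 13.79.
Step 4 — Bandwidth: Δω = ω₀/Q = 238.9 rad/s; BW = Δω/(2π) = 38.02 Hz.

(a) f₀ = 524.5 Hz  (b) Q = 13.79  (c) BW = 38.02 Hz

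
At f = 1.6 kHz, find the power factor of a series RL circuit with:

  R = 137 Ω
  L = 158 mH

Step 1 — Angular frequency: ω = 2π·f = 2π·1600 = 1.005e+04 rad/s.
Step 2 — Component impedances:
  R: Z = R = 137 Ω
  L: Z = jωL = j·1.005e+04·0.158 = 0 + j1588 Ω
Step 3 — Series combination: Z_total = R + L = 137 + j1588 Ω = 1594∠85.1° Ω.
Step 4 — Power factor: PF = cos(φ) = Re(Z)/|Z| = 137/1594.3 = 0.08593.
Step 5 — Type: Im(Z) = 1588 ⇒ lagging (phase φ = 85.1°).

PF = 0.08593 (lagging, φ = 85.1°)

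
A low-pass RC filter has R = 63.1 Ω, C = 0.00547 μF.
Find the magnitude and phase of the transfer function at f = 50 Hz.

Step 1 — Angular frequency: ω = 2π·50 = 314.2 rad/s.
Step 2 — Transfer function: H(jω) = 1/(1 + jωRC).
Step 3 — Denominator: 1 + jωRC = 1 + j·314.2·63.1·5.47e-09 = 1 + j0.0001084.
Step 4 — H = 1 - j0.0001084.
Step 5 — Magnitude: |H| = 1 (-0.0 dB); phase: φ = -0.0°.

|H| = 1 (-0.0 dB), φ = -0.0°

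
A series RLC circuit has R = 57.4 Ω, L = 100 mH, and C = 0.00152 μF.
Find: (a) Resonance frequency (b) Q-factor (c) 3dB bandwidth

Step 1 — Resonance condition Im(Z)=0 gives ω₀ = 1/√(LC).
Step 2 — ω₀ = 1/√(0.1·1.52e-09) = 8.111e+04 rad/s.
Step 3 — f₀ = ω₀/(2π) = 1.291e+04 Hz.
Step 4 — Series Q: Q = ω₀L/R = 8.111e+04·0.1/57.4 = 141.3.
Step 5 — 3dB bandwidth: Δω = ω₀/Q = 574 rad/s; BW = Δω/(2π) = 91.35 Hz.

(a) f₀ = 1.291e+04 Hz  (b) Q = 141.3  (c) BW = 91.35 Hz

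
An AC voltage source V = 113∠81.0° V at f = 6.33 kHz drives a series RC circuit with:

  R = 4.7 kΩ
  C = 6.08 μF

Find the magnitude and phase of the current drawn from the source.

Step 1 — Angular frequency: ω = 2π·f = 2π·6330 = 3.977e+04 rad/s.
Step 2 — Component impedances:
  R: Z = R = 4700 Ω
  C: Z = 1/(jωC) = -j/(ω·C) = 0 - j4.135 Ω
Step 3 — Series combination: Z_total = R + C = 4700 - j4.135 Ω = 4700∠-0.1° Ω.
Step 4 — Source phasor: V = 113∠81.0° V = 17.68 + j111.6 V.
Step 5 — Ohm's law: I = V / Z_total = (17.68 + j111.6) / (4700 - j4.135) = 0.00374 + j0.02375 A.
Step 6 — Convert to polar: |I| = 0.02404 A, ∠I = 81.1°.

I = 0.02404∠81.1° A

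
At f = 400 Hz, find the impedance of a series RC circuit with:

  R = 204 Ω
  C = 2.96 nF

Step 1 — Angular frequency: ω = 2π·f = 2π·400 = 2513 rad/s.
Step 2 — Component impedances:
  R: Z = R = 204 Ω
  C: Z = 1/(jωC) = -j/(ω·C) = 0 - j1.344e+05 Ω
Step 3 — Series combination: Z_total = R + C = 204 - j1.344e+05 Ω = 1.344e+05∠-89.9° Ω.

Z = 204 - j1.344e+05 Ω = 1.344e+05∠-89.9° Ω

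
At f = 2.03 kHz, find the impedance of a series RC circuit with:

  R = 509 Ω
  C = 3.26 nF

Step 1 — Angular frequency: ω = 2π·f = 2π·2030 = 1.275e+04 rad/s.
Step 2 — Component impedances:
  R: Z = R = 509 Ω
  C: Z = 1/(jωC) = -j/(ω·C) = 0 - j2.405e+04 Ω
Step 3 — Series combination: Z_total = R + C = 509 - j2.405e+04 Ω = 2.405e+04∠-88.8° Ω.

Z = 509 - j2.405e+04 Ω = 2.405e+04∠-88.8° Ω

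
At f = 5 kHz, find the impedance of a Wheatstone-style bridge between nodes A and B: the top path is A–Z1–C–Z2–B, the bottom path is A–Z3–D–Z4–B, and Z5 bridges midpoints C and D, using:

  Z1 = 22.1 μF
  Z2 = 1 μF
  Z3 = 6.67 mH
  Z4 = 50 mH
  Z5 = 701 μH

Step 1 — Angular frequency: ω = 2π·f = 2π·5000 = 3.142e+04 rad/s.
Step 2 — Component impedances:
  Z1: Z = 1/(jωC) = -j/(ω·C) = 0 - j1.44 Ω
  Z2: Z = 1/(jωC) = -j/(ω·C) = 0 - j31.83 Ω
  Z3: Z = jωL = j·3.142e+04·0.00667 = 0 + j209.5 Ω
  Z4: Z = jωL = j·3.142e+04·0.05 = 0 + j1571 Ω
  Z5: Z = jωL = j·3.142e+04·0.000701 = 0 + j22.02 Ω
Step 3 — Bridge requires nodal analysis (the Z5 bridge couples midpoints C and D, so the two paths cannot be reduced to a simple series/parallel combination). Setting node B to ground and injecting 1 A at node A, the 3-node admittance system at A, C, D solves to V_A = Z_AB = 0 - j33.94 Ω = 33.94∠-90.0° Ω.

Z = 0 - j33.94 Ω = 33.94∠-90.0° Ω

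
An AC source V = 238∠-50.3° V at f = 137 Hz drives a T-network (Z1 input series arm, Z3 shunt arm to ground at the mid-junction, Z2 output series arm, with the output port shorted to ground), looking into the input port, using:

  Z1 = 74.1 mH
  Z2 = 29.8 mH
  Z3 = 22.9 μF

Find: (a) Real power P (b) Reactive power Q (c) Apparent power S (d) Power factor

Step 1 — Angular frequency: ω = 2π·f = 2π·137 = 860.8 rad/s.
Step 2 — Component impedances:
  Z1: Z = jωL = j·860.8·0.0741 = 0 + j63.79 Ω
  Z2: Z = jωL = j·860.8·0.0298 = 0 + j25.65 Ω
  Z3: Z = 1/(jωC) = -j/(ω·C) = 0 - j50.73 Ω
Step 3 — With the output port shorted to ground, the output series arm Z2 runs from the junction to ground; the shunt arm Z3 also runs from the junction to ground. They appear in parallel: Z3 || Z2 = 0 + j51.89 Ω.
Step 4 — Series with input arm Z1: Z_in = Z1 + (Z3 || Z2) = 0 + j115.7 Ω = 115.7∠90.0° Ω.
Step 5 — Source phasor: V = 238∠-50.3° V = 152 - j183.1 V.
Step 6 — Current: I = V / Z = -1.583 - j1.314 A = 2.057∠-140.3° A.
Step 7 — Complex power: S = V·I* = 0 + j489.7 VA.
Step 8 — Real power: P = Re(S) = 0 W.
Step 9 — Reactive power: Q = Im(S) = 489.7 VAR.
Step 10 — Apparent power: |S| = 489.7 VA.
Step 11 — Power factor: PF = P/|S| = 0 (lagging).

(a) P = 0 W  (b) Q = 489.7 VAR  (c) S = 489.7 VA  (d) PF = 0 (lagging)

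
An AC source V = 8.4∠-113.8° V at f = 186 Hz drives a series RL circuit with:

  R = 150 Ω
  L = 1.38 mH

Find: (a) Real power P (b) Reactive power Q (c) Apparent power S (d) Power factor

Step 1 — Angular frequency: ω = 2π·f = 2π·186 = 1169 rad/s.
Step 2 — Component impedances:
  R: Z = R = 150 Ω
  L: Z = jωL = j·1169·0.00138 = 0 + j1.613 Ω
Step 3 — Series combination: Z_total = R + L = 150 + j1.613 Ω = 150∠0.6° Ω.
Step 4 — Source phasor: V = 8.4∠-113.8° V = -3.39 - j7.686 V.
Step 5 — Current: I = V / Z = -0.02315 - j0.05099 A = 0.056∠-114.4° A.
Step 6 — Complex power: S = V·I* = 0.4703 + j0.005057 VA.
Step 7 — Real power: P = Re(S) = 0.4703 W.
Step 8 — Reactive power: Q = Im(S) = 0.005057 VAR.
Step 9 — Apparent power: |S| = 0.4704 VA.
Step 10 — Power factor: PF = P/|S| = 0.9999 (lagging).

(a) P = 0.4703 W  (b) Q = 0.005057 VAR  (c) S = 0.4704 VA  (d) PF = 0.9999 (lagging)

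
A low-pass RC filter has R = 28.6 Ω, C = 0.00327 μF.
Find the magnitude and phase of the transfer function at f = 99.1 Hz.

Step 1 — Angular frequency: ω = 2π·99.1 = 622.7 rad/s.
Step 2 — Transfer function: H(jω) = 1/(1 + jωRC).
Step 3 — Denominator: 1 + jωRC = 1 + j·622.7·28.6·3.27e-09 = 1 + j5.823e-05.
Step 4 — H = 1 - j5.823e-05.
Step 5 — Magnitude: |H| = 1 (-0.0 dB); phase: φ = -0.0°.

|H| = 1 (-0.0 dB), φ = -0.0°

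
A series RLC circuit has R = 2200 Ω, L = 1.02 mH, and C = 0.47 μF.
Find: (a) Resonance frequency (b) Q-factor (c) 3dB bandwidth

Step 1 — Resonance condition Im(Z)=0 gives ω₀ = 1/√(LC).
Step 2 — ω₀ = 1/√(0.00102·4.7e-07) = 4.567e+04 rad/s.
Step 3 — f₀ = ω₀/(2π) = 7269 Hz.
Step 4 — Series Q: Q = ω₀L/R = 4.567e+04·0.00102/2200 = 0.02118.
Step 5 — 3dB bandwidth: Δω = ω₀/Q = 2.157e+06 rad/s; BW = Δω/(2π) = 3.433e+05 Hz.

(a) f₀ = 7269 Hz  (b) Q = 0.02118  (c) BW = 3.433e+05 Hz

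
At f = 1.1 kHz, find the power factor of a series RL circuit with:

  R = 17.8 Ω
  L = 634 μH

Step 1 — Angular frequency: ω = 2π·f = 2π·1100 = 6912 rad/s.
Step 2 — Component impedances:
  R: Z = R = 17.8 Ω
  L: Z = jωL = j·6912·0.000634 = 0 + j4.382 Ω
Step 3 — Series combination: Z_total = R + L = 17.8 + j4.382 Ω = 18.33∠13.8° Ω.
Step 4 — Power factor: PF = cos(φ) = Re(Z)/|Z| = 17.8/18.331 = 0.971.
Step 5 — Type: Im(Z) = 4.382 ⇒ lagging (phase φ = 13.8°).

PF = 0.971 (lagging, φ = 13.8°)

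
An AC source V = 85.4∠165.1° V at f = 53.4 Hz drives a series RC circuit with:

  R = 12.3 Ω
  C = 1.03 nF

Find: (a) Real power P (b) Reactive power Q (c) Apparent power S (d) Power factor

Step 1 — Angular frequency: ω = 2π·f = 2π·53.4 = 335.5 rad/s.
Step 2 — Component impedances:
  R: Z = R = 12.3 Ω
  C: Z = 1/(jωC) = -j/(ω·C) = 0 - j2.894e+06 Ω
Step 3 — Series combination: Z_total = R + C = 12.3 - j2.894e+06 Ω = 2.894e+06∠-90.0° Ω.
Step 4 — Source phasor: V = 85.4∠165.1° V = -82.53 + j21.96 V.
Step 5 — Current: I = V / Z = -7.589e-06 - j2.852e-05 A = 2.951e-05∠-104.9° A.
Step 6 — Complex power: S = V·I* = 1.071e-08 - j0.00252 VA.
Step 7 — Real power: P = Re(S) = 1.071e-08 W.
Step 8 — Reactive power: Q = Im(S) = -0.00252 VAR.
Step 9 — Apparent power: |S| = 0.00252 VA.
Step 10 — Power factor: PF = P/|S| = 4.251e-06 (leading).

(a) P = 1.071e-08 W  (b) Q = -0.00252 VAR  (c) S = 0.00252 VA  (d) PF = 4.251e-06 (leading)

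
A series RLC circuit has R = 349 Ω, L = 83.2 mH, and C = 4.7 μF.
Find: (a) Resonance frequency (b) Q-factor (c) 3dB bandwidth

Step 1 — Resonance: ω₀ = 1/√(LC) = 1/√(0.0832·4.7e-06) = 1599 rad/s.
Step 2 — f₀ = ω₀/(2π) = 254.5 Hz.
Step 3 — Series Q: Q = ω₀L/R = 1599·0.0832/349 = 0.3812.
Step 4 — Bandwidth: Δω = ω₀/Q = 4195 rad/s; BW = Δω/(2π) = 667.6 Hz.

(a) f₀ = 254.5 Hz  (b) Q = 0.3812  (c) BW = 667.6 Hz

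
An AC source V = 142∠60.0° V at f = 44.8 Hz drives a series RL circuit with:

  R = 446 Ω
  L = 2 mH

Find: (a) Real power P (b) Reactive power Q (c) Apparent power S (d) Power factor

Step 1 — Angular frequency: ω = 2π·f = 2π·44.8 = 281.5 rad/s.
Step 2 — Component impedances:
  R: Z = R = 446 Ω
  L: Z = jωL = j·281.5·0.002 = 0 + j0.563 Ω
Step 3 — Series combination: Z_total = R + L = 446 + j0.563 Ω = 446∠0.1° Ω.
Step 4 — Source phasor: V = 142∠60.0° V = 71 + j123 V.
Step 5 — Current: I = V / Z = 0.1595 + j0.2755 A = 0.3184∠59.9° A.
Step 6 — Complex power: S = V·I* = 45.21 + j0.05707 VA.
Step 7 — Real power: P = Re(S) = 45.21 W.
Step 8 — Reactive power: Q = Im(S) = 0.05707 VAR.
Step 9 — Apparent power: |S| = 45.21 VA.
Step 10 — Power factor: PF = P/|S| = 1 (lagging).

(a) P = 45.21 W  (b) Q = 0.05707 VAR  (c) S = 45.21 VA  (d) PF = 1 (lagging)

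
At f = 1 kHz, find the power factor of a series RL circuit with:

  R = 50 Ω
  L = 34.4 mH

Step 1 — Angular frequency: ω = 2π·f = 2π·1000 = 6283 rad/s.
Step 2 — Component impedances:
  R: Z = R = 50 Ω
  L: Z = jωL = j·6283·0.0344 = 0 + j216.1 Ω
Step 3 — Series combination: Z_total = R + L = 50 + j216.1 Ω = 221.8∠77.0° Ω.
Step 4 — Power factor: PF = cos(φ) = Re(Z)/|Z| = 50/221.8 = 0.2254.
Step 5 — Type: Im(Z) = 216.1 ⇒ lagging (phase φ = 77.0°).

PF = 0.2254 (lagging, φ = 77.0°)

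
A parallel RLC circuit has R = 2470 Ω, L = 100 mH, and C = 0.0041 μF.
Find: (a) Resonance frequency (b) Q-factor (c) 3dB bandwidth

Step 1 — Resonance: ω₀ = 1/√(LC) = 1/√(0.1·4.1e-09) = 4.939e+04 rad/s.
Step 2 — f₀ = ω₀/(2π) = 7860 Hz.
Step 3 — Parallel Q: Q = R/(ω₀L) = 2470/(4.939e+04·0.1) = 0.5001.
Step 4 — Bandwidth: Δω = ω₀/Q = 9.875e+04 rad/s; BW = Δω/(2π) = 1.572e+04 Hz.

(a) f₀ = 7860 Hz  (b) Q = 0.5001  (c) BW = 1.572e+04 Hz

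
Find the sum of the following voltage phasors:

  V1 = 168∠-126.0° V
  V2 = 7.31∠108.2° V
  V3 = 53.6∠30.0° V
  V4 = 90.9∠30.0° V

Step 1 — Convert each phasor to rectangular form:
  V1 = 168·(cos(-126.0°) + j·sin(-126.0°)) = -98.75 - j135.9 V
  V2 = 7.31·(cos(108.2°) + j·sin(108.2°)) = -2.283 + j6.944 V
  V3 = 53.6·(cos(30.0°) + j·sin(30.0°)) = 46.42 + j26.8 V
  V4 = 90.9·(cos(30.0°) + j·sin(30.0°)) = 78.72 + j45.45 V
Step 2 — Sum components: V_total = 24.11 - j56.72 V.
Step 3 — Convert to polar: |V_total| = 61.63 V, ∠V_total = -67.0°.

V_total = 61.63∠-67.0° V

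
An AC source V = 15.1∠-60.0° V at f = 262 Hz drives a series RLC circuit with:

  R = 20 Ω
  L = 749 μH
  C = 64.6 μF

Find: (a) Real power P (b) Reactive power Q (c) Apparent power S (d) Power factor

Step 1 — Angular frequency: ω = 2π·f = 2π·262 = 1646 rad/s.
Step 2 — Component impedances:
  R: Z = R = 20 Ω
  L: Z = jωL = j·1646·0.000749 = 0 + j1.233 Ω
  C: Z = 1/(jωC) = -j/(ω·C) = 0 - j9.403 Ω
Step 3 — Series combination: Z_total = R + L + C = 20 - j8.17 Ω = 21.6∠-22.2° Ω.
Step 4 — Source phasor: V = 15.1∠-60.0° V = 7.55 - j13.08 V.
Step 5 — Current: I = V / Z = 0.5524 - j0.4282 A = 0.6989∠-37.8° A.
Step 6 — Complex power: S = V·I* = 9.77 - j3.991 VA.
Step 7 — Real power: P = Re(S) = 9.77 W.
Step 8 — Reactive power: Q = Im(S) = -3.991 VAR.
Step 9 — Apparent power: |S| = 10.55 VA.
Step 10 — Power factor: PF = P/|S| = 0.9257 (leading).

(a) P = 9.77 W  (b) Q = -3.991 VAR  (c) S = 10.55 VA  (d) PF = 0.9257 (leading)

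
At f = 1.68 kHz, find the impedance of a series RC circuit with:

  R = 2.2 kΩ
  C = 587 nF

Step 1 — Angular frequency: ω = 2π·f = 2π·1680 = 1.056e+04 rad/s.
Step 2 — Component impedances:
  R: Z = R = 2200 Ω
  C: Z = 1/(jωC) = -j/(ω·C) = 0 - j161.4 Ω
Step 3 — Series combination: Z_total = R + C = 2200 - j161.4 Ω = 2206∠-4.2° Ω.

Z = 2200 - j161.4 Ω = 2206∠-4.2° Ω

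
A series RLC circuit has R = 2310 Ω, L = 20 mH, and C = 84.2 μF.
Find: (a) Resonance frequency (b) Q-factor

Step 1 — Resonance condition Im(Z)=0 gives ω₀ = 1/√(LC).
Step 2 — ω₀ = 1/√(0.02·8.42e-05) = 770.6 rad/s.
Step 3 — f₀ = ω₀/(2π) = 122.6 Hz.
Step 4 — Series Q: Q = ω₀L/R = 770.6·0.02/2310 = 0.006672.

(a) f₀ = 122.6 Hz  (b) Q = 0.006672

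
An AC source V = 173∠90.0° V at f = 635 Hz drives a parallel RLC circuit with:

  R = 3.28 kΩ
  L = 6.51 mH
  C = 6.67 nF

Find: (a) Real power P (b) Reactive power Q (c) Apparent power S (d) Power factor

Step 1 — Angular frequency: ω = 2π·f = 2π·635 = 3990 rad/s.
Step 2 — Component impedances:
  R: Z = R = 3280 Ω
  L: Z = jωL = j·3990·0.00651 = 0 + j25.97 Ω
  C: Z = 1/(jωC) = -j/(ω·C) = 0 - j3.758e+04 Ω
Step 3 — Parallel combination: 1/Z_total = 1/R + 1/L + 1/C; Z_total = 0.206 + j25.99 Ω = 25.99∠89.5° Ω.
Step 4 — Source phasor: V = 173∠90.0° V = 0 + j173 V.
Step 5 — Current: I = V / Z = 6.656 + j0.05274 A = 6.656∠0.5° A.
Step 6 — Complex power: S = V·I* = 9.125 + j1151 VA.
Step 7 — Real power: P = Re(S) = 9.125 W.
Step 8 — Reactive power: Q = Im(S) = 1151 VAR.
Step 9 — Apparent power: |S| = 1152 VA.
Step 10 — Power factor: PF = P/|S| = 0.007924 (lagging).

(a) P = 9.125 W  (b) Q = 1151 VAR  (c) S = 1152 VA  (d) PF = 0.007924 (lagging)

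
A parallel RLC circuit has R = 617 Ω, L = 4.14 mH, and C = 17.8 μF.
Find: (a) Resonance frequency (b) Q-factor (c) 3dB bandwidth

Step 1 — Resonance: ω₀ = 1/√(LC) = 1/√(0.00414·1.78e-05) = 3684 rad/s.
Step 2 — f₀ = ω₀/(2π) = 586.3 Hz.
Step 3 — Parallel Q: Q = R/(ω₀L) = 617/(3684·0.00414) = 40.46.
Step 4 — Bandwidth: Δω = ω₀/Q = 91.05 rad/s; BW = Δω/(2π) = 14.49 Hz.

(a) f₀ = 586.3 Hz  (b) Q = 40.46  (c) BW = 14.49 Hz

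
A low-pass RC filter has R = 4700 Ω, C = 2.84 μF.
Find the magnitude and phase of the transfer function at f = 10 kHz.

Step 1 — Angular frequency: ω = 2π·1e+04 = 6.283e+04 rad/s.
Step 2 — Transfer function: H(jω) = 1/(1 + jωRC).
Step 3 — Denominator: 1 + jωRC = 1 + j·6.283e+04·4700·2.84e-06 = 1 + j838.7.
Step 4 — H = 1.422e-06 - j0.001192.
Step 5 — Magnitude: |H| = 0.001192 (-58.5 dB); phase: φ = -89.9°.

|H| = 0.001192 (-58.5 dB), φ = -89.9°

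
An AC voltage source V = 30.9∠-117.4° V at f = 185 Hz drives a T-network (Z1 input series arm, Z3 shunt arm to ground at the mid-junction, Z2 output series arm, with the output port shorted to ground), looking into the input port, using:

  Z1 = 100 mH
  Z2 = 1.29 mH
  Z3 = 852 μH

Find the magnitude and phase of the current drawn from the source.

Step 1 — Angular frequency: ω = 2π·f = 2π·185 = 1162 rad/s.
Step 2 — Component impedances:
  Z1: Z = jωL = j·1162·0.1 = 0 + j116.2 Ω
  Z2: Z = jωL = j·1162·0.00129 = 0 + j1.499 Ω
  Z3: Z = jωL = j·1162·0.000852 = 0 + j0.9904 Ω
Step 3 — With the output port shorted to ground, the output series arm Z2 runs from the junction to ground; the shunt arm Z3 also runs from the junction to ground. They appear in parallel: Z3 || Z2 = 0 + j0.5964 Ω.
Step 4 — Series with input arm Z1: Z_in = Z1 + (Z3 || Z2) = 0 + j116.8 Ω = 116.8∠90.0° Ω.
Step 5 — Source phasor: V = 30.9∠-117.4° V = -14.22 - j27.43 V.
Step 6 — Ohm's law: I = V / Z_total = (-14.22 - j27.43) / (0 + j116.8) = -0.2348 + j0.1217 A.
Step 7 — Convert to polar: |I| = 0.2645 A, ∠I = 152.6°.

I = 0.2645∠152.6° A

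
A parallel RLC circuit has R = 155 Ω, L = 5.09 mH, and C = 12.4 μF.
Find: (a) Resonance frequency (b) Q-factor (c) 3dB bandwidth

Step 1 — Resonance: ω₀ = 1/√(LC) = 1/√(0.00509·1.24e-05) = 3980 rad/s.
Step 2 — f₀ = ω₀/(2π) = 633.5 Hz.
Step 3 — Parallel Q: Q = R/(ω₀L) = 155/(3980·0.00509) = 7.65.
Step 4 — Bandwidth: Δω = ω₀/Q = 520.3 rad/s; BW = Δω/(2π) = 82.81 Hz.

(a) f₀ = 633.5 Hz  (b) Q = 7.65  (c) BW = 82.81 Hz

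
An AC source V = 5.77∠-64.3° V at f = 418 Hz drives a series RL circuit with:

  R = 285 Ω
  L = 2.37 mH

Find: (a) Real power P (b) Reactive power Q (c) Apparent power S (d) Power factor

Step 1 — Angular frequency: ω = 2π·f = 2π·418 = 2626 rad/s.
Step 2 — Component impedances:
  R: Z = R = 285 Ω
  L: Z = jωL = j·2626·0.00237 = 0 + j6.225 Ω
Step 3 — Series combination: Z_total = R + L = 285 + j6.225 Ω = 285.1∠1.3° Ω.
Step 4 — Source phasor: V = 5.77∠-64.3° V = 2.502 - j5.199 V.
Step 5 — Current: I = V / Z = 0.008377 - j0.01843 A = 0.02024∠-65.6° A.
Step 6 — Complex power: S = V·I* = 0.1168 + j0.00255 VA.
Step 7 — Real power: P = Re(S) = 0.1168 W.
Step 8 — Reactive power: Q = Im(S) = 0.00255 VAR.
Step 9 — Apparent power: |S| = 0.1168 VA.
Step 10 — Power factor: PF = P/|S| = 0.9998 (lagging).

(a) P = 0.1168 W  (b) Q = 0.00255 VAR  (c) S = 0.1168 VA  (d) PF = 0.9998 (lagging)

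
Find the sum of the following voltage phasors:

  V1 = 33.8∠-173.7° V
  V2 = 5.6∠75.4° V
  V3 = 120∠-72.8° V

Step 1 — Convert each phasor to rectangular form:
  V1 = 33.8·(cos(-173.7°) + j·sin(-173.7°)) = -33.6 - j3.709 V
  V2 = 5.6·(cos(75.4°) + j·sin(75.4°)) = 1.412 + j5.419 V
  V3 = 120·(cos(-72.8°) + j·sin(-72.8°)) = 35.48 - j114.6 V
Step 2 — Sum components: V_total = 3.301 - j112.9 V.
Step 3 — Convert to polar: |V_total| = 113 V, ∠V_total = -88.3°.

V_total = 113∠-88.3° V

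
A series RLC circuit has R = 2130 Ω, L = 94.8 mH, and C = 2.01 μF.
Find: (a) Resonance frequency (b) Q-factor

Step 1 — Resonance condition Im(Z)=0 gives ω₀ = 1/√(LC).
Step 2 — ω₀ = 1/√(0.0948·2.01e-06) = 2291 rad/s.
Step 3 — f₀ = ω₀/(2π) = 364.6 Hz.
Step 4 — Series Q: Q = ω₀L/R = 2291·0.0948/2130 = 0.102.

(a) f₀ = 364.6 Hz  (b) Q = 0.102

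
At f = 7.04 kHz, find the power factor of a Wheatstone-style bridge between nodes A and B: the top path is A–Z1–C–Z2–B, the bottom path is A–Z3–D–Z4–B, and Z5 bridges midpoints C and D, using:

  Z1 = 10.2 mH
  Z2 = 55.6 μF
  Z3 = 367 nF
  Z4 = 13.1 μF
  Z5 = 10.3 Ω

Step 1 — Angular frequency: ω = 2π·f = 2π·7040 = 4.423e+04 rad/s.
Step 2 — Component impedances:
  Z1: Z = jωL = j·4.423e+04·0.0102 = 0 + j451.2 Ω
  Z2: Z = 1/(jωC) = -j/(ω·C) = 0 - j0.4066 Ω
  Z3: Z = 1/(jωC) = -j/(ω·C) = 0 - j61.6 Ω
  Z4: Z = 1/(jωC) = -j/(ω·C) = 0 - j1.726 Ω
  Z5: Z = R = 10.3 Ω
Step 3 — Bridge requires nodal analysis (the Z5 bridge couples midpoints C and D, so the two paths cannot be reduced to a simple series/parallel combination). Setting node B to ground and injecting 1 A at node A, the 3-node admittance system at A, C, D solves to V_A = Z_AB = 0.4004 - j73.59 Ω = 73.59∠-89.7° Ω.
Step 4 — Power factor: PF = cos(φ) = Re(Z)/|Z| = 0.40037/73.594 = 0.00544.
Step 5 — Type: Im(Z) = -73.59 ⇒ leading (phase φ = -89.7°).

PF = 0.00544 (leading, φ = -89.7°)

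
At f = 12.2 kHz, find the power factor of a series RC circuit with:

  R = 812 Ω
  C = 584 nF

Step 1 — Angular frequency: ω = 2π·f = 2π·1.22e+04 = 7.665e+04 rad/s.
Step 2 — Component impedances:
  R: Z = R = 812 Ω
  C: Z = 1/(jωC) = -j/(ω·C) = 0 - j22.34 Ω
Step 3 — Series combination: Z_total = R + C = 812 - j22.34 Ω = 812.3∠-1.6° Ω.
Step 4 — Power factor: PF = cos(φ) = Re(Z)/|Z| = 812/812.3 = 0.9996.
Step 5 — Type: Im(Z) = -22.34 ⇒ leading (phase φ = -1.6°).

PF = 0.9996 (leading, φ = -1.6°)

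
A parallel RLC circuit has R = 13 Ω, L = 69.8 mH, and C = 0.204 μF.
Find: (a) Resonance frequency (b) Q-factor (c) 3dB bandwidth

Step 1 — Resonance: ω₀ = 1/√(LC) = 1/√(0.0698·2.04e-07) = 8380 rad/s.
Step 2 — f₀ = ω₀/(2π) = 1334 Hz.
Step 3 — Parallel Q: Q = R/(ω₀L) = 13/(8380·0.0698) = 0.02222.
Step 4 — Bandwidth: Δω = ω₀/Q = 3.771e+05 rad/s; BW = Δω/(2π) = 6.001e+04 Hz.

(a) f₀ = 1334 Hz  (b) Q = 0.02222  (c) BW = 6.001e+04 Hz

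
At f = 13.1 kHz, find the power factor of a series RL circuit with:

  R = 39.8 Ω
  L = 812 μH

Step 1 — Angular frequency: ω = 2π·f = 2π·1.31e+04 = 8.231e+04 rad/s.
Step 2 — Component impedances:
  R: Z = R = 39.8 Ω
  L: Z = jωL = j·8.231e+04·0.000812 = 0 + j66.84 Ω
Step 3 — Series combination: Z_total = R + L = 39.8 + j66.84 Ω = 77.79∠59.2° Ω.
Step 4 — Power factor: PF = cos(φ) = Re(Z)/|Z| = 39.8/77.79 = 0.5116.
Step 5 — Type: Im(Z) = 66.84 ⇒ lagging (phase φ = 59.2°).

PF = 0.5116 (lagging, φ = 59.2°)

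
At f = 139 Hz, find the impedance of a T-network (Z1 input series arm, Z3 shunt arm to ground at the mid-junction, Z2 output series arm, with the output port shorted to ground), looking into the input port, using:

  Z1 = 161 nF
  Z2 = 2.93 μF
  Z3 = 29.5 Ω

Step 1 — Angular frequency: ω = 2π·f = 2π·139 = 873.4 rad/s.
Step 2 — Component impedances:
  Z1: Z = 1/(jωC) = -j/(ω·C) = 0 - j7112 Ω
  Z2: Z = 1/(jωC) = -j/(ω·C) = 0 - j390.8 Ω
  Z3: Z = R = 29.5 Ω
Step 3 — With the output port shorted to ground, the output series arm Z2 runs from the junction to ground; the shunt arm Z3 also runs from the junction to ground. They appear in parallel: Z3 || Z2 = 29.33 - j2.214 Ω.
Step 4 — Series with input arm Z1: Z_in = Z1 + (Z3 || Z2) = 29.33 - j7114 Ω = 7114∠-89.8° Ω.

Z = 29.33 - j7114 Ω = 7114∠-89.8° Ω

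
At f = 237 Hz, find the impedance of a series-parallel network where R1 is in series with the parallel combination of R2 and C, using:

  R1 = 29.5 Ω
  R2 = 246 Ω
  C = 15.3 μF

Step 1 — Angular frequency: ω = 2π·f = 2π·237 = 1489 rad/s.
Step 2 — Component impedances:
  R1: Z = R = 29.5 Ω
  R2: Z = R = 246 Ω
  C: Z = 1/(jωC) = -j/(ω·C) = 0 - j43.89 Ω
Step 3 — Parallel branch: R2 || C = 1/(1/R2 + 1/C) = 7.59 - j42.54 Ω.
Step 4 — Series with R1: Z_total = R1 + (R2 || C) = 37.09 - j42.54 Ω = 56.44∠-48.9° Ω.

Z = 37.09 - j42.54 Ω = 56.44∠-48.9° Ω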